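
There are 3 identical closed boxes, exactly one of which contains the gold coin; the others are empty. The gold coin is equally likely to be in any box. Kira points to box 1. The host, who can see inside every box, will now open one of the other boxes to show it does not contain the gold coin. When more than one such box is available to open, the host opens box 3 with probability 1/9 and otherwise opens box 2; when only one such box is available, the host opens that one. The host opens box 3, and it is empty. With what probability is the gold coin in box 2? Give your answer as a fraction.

Consider each possible location of the gold coin in turn.
If it is in box 1 (prior 1/3): box 3 is available, opened with probability 1/9; weight (1/3)·(1/9) = 1/27.
If it is in box 2 (prior 1/3): only box 3 is available, probability 1; weight (1/3)·1 = 1/3.
If it is in box 3 (prior 1/3): the host opened box 3, so this case is ruled out; weight (1/3)·0 = 0.
The weights sum to 10/27.
So P(the gold coin in box 2 | the host opened box 3) = (1/3) / (10/27) = 9/10.

9/10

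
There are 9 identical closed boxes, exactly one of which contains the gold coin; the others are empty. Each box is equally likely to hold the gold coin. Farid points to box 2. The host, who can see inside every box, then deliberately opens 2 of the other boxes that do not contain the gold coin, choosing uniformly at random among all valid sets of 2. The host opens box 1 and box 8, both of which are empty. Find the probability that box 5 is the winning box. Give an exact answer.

4/27

Consider each possible location of the gold coin in turn.
If it is in either of boxes 1 and 8 (prior 1/9 each): that box was opened and seen not to hold the prize — ruled out; weight (1/9)·0 = 0 each.
If it is in box 2 (prior 1/9): the host has 28 equally likely choices, so probability 1/28; weight (1/9)·(1/28) = 1/252.
If it is in any of boxes 3, 4, 5, 6, 7, and 9 (prior 1/9 each): the host has 21 equally likely choices, so probability 1/21; weight (1/9)·(1/21) = 1/189 each.
The weights sum to 1/28.
So P(the gold coin in box 5 | the host opened box 1 and box 8) = (1/189) / (1/28) = 4/27.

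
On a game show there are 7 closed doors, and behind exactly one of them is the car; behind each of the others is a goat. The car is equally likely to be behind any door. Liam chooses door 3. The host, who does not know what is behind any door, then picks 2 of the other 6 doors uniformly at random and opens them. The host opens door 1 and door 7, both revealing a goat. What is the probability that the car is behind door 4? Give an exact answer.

Consider each possible location of the car in turn.
If it is behind either of doors 1 and 7 (prior 1/7 each): that door was opened and seen not to hold the prize — ruled out; weight (1/7)·0 = 0 each.
If it is behind any of doors 2, 3, 4, 5, and 6 (prior 1/7 each): the host picks exactly this set with probability 1/15 regardless, and none is the prize; weight (1/7)·(1/15) = 1/105 each.
The weights sum to 1/21.
So P(the car behind door 4 | the host opened door 1 and door 7) = (1/105) / (1/21) = 1/5.

1/5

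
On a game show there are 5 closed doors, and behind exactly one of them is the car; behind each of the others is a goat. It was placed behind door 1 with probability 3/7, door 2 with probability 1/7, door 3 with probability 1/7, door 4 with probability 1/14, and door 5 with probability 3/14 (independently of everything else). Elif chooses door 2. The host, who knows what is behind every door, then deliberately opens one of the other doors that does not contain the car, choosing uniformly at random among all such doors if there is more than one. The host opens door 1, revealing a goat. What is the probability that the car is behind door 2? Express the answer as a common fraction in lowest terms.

1/5

Consider each possible location of the car in turn.
If it is behind door 1 (prior 3/7): the host opened door 1, so this case is ruled out; weight (3/7)·0 = 0.
If it is behind door 2 (prior 1/7): the host has 4 equally likely choices, so probability 1/4; weight (1/7)·(1/4) = 1/28.
If it is behind door 3 (prior 1/7): the host has 3 equally likely choices, so probability 1/3; weight (1/7)·(1/3) = 1/21.
If it is behind door 4 (prior 1/14): the host has 3 equally likely choices, so probability 1/3; weight (1/14)·(1/3) = 1/42.
If it is behind door 5 (prior 3/14): the host has 3 equally likely choices, so probability 1/3; weight (3/14)·(1/3) = 1/14.
The weights sum to 5/28.
So P(the car behind door 2 | the host opened door 1) = (1/28) / (5/28) = 1/5.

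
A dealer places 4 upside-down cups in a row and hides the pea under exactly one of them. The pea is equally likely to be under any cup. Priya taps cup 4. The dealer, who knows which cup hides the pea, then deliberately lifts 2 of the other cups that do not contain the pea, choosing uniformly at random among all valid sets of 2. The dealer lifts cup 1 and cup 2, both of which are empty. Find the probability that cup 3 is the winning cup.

Consider each possible location of the pea in turn.
If it is under either of cups 1 and 2 (prior 1/4 each): that cup was opened and seen not to hold the prize — ruled out; weight (1/4)·0 = 0 each.
If it is under cup 3 (prior 1/4): the dealer has no choice, probability 1; weight (1/4)·1 = 1/4.
If it is under cup 4 (prior 1/4): the dealer has 3 equally likely choices, so probability 1/3; weight (1/4)·(1/3) = 1/12.
The weights sum to 1/3.
So P(the pea under cup 3 | the dealer opened cup 1 and cup 2) = (1/4) / (1/3) = 3/4.

3/4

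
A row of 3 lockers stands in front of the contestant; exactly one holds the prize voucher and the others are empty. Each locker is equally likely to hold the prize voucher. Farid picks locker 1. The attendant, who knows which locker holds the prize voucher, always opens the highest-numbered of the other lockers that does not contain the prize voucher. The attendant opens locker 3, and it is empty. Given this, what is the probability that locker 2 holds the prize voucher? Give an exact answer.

1/2

Consider each possible location of the prize voucher in turn.
If it is in either of lockers 1 and 2 (prior 1/3 each): locker 3 is the highest-numbered option available, probability 1; weight (1/3)·1 = 1/3 each.
If it is in locker 3 (prior 1/3): the attendant opened locker 3, so this case is ruled out; weight (1/3)·0 = 0.
The weights sum to 2/3.
So P(the prize voucher in locker 2 | the attendant opened locker 3) = (1/3) / (2/3) = 1/2.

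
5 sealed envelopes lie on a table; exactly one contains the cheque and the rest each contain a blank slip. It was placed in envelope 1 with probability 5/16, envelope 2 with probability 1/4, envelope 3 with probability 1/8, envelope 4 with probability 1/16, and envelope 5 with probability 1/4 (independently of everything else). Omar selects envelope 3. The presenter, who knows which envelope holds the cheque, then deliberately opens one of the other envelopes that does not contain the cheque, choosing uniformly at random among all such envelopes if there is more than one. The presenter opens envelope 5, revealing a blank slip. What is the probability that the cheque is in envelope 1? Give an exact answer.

10/23

Apply Bayes' rule, conditioning on where the cheque actually is.
If it is in envelope 1 (prior 5/16): the presenter has 3 equally likely choices, so probability 1/3; weight (5/16)·(1/3) = 5/48.
If it is in envelope 2 (prior 1/4): the presenter has 3 equally likely choices, so probability 1/3; weight (1/4)·(1/3) = 1/12.
If it is in envelope 3 (prior 1/8): the presenter has 4 equally likely choices, so probability 1/4; weight (1/8)·(1/4) = 1/32.
If it is in envelope 4 (prior 1/16): the presenter has 3 equally likely choices, so probability 1/3; weight (1/16)·(1/3) = 1/48.
If it is in envelope 5 (prior 1/4): the presenter opened envelope 5, so this case is ruled out; weight (1/4)·0 = 0.
The weights sum to 23/96.
So P(the cheque in envelope 1 | the presenter opened envelope 5) = (5/48) / (23/96) = 10/23.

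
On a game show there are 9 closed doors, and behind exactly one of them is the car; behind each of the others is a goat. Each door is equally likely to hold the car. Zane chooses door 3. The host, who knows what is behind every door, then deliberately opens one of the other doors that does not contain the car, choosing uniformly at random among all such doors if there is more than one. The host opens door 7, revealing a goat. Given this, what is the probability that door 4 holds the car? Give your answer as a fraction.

8/63

Apply Bayes' rule, conditioning on where the car actually is.
If it is behind any of doors 1, 2, 4, 5, 6, 8, and 9 (prior 1/9 each): the host has 7 equally likely choices, so probability 1/7; weight (1/9)·(1/7) = 1/63 each.
If it is behind door 3 (prior 1/9): the host has 8 equally likely choices, so probability 1/8; weight (1/9)·(1/8) = 1/72.
If it is behind door 7 (prior 1/9): the host opened door 7, so this case is ruled out; weight (1/9)·0 = 0.
The weights sum to 1/8.
So P(the car behind door 4 | the host opened door 7) = (1/63) / (1/8) = 8/63.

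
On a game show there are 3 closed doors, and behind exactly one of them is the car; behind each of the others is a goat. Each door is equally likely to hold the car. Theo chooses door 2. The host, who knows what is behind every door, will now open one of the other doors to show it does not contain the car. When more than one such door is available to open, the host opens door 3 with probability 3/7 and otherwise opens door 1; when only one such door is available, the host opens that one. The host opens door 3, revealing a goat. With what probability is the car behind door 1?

7/10

Condition on the true location of the car.
If it is behind door 1 (prior 1/3): only door 3 is available, probability 1; weight (1/3)·1 = 1/3.
If it is behind door 2 (prior 1/3): door 3 is available, opened with probability 3/7; weight (1/3)·(3/7) = 1/7.
If it is behind door 3 (prior 1/3): the host opened door 3, so this case is ruled out; weight (1/3)·0 = 0.
The weights sum to 10/21.
So P(the car behind door 1 | the host opened door 3) = (1/3) / (10/21) = 7/10.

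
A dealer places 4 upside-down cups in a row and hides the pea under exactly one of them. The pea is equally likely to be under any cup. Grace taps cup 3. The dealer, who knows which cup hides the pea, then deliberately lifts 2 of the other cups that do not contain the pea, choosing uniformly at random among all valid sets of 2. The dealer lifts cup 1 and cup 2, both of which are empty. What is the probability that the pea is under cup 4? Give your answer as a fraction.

Consider each possible location of the pea in turn.
If it is under either of cups 1 and 2 (prior 1/4 each): that cup was opened and seen not to hold the prize — ruled out; weight (1/4)·0 = 0 each.
If it is under cup 3 (prior 1/4): the dealer has 3 equally likely choices, so probability 1/3; weight (1/4)·(1/3) = 1/12.
If it is under cup 4 (prior 1/4): the dealer has no choice, probability 1; weight (1/4)·1 = 1/4.
The weights sum to 1/3.
So P(the pea under cup 4 | the dealer opened cup 1 and cup 2) = (1/4) / (1/3) = 3/4.

3/4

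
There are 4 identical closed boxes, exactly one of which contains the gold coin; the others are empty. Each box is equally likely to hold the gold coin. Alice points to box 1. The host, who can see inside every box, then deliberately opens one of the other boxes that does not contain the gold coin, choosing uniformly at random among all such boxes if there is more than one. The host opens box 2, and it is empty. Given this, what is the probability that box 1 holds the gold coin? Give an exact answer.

1/4

Consider each possible location of the gold coin in turn.
If it is in box 1 (prior 1/4): the host has 3 equally likely choices, so probability 1/3; weight (1/4)·(1/3) = 1/12.
If it is in box 2 (prior 1/4): the host opened box 2, so this case is ruled out; weight (1/4)·0 = 0.
If it is in either of boxes 3 and 4 (prior 1/4 each): the host has 2 equally likely choices, so probability 1/2; weight (1/4)·(1/2) = 1/8 each.
The weights sum to 1/3.
So P(the gold coin in box 1 | the host opened box 2) = (1/12) / (1/3) = 1/4.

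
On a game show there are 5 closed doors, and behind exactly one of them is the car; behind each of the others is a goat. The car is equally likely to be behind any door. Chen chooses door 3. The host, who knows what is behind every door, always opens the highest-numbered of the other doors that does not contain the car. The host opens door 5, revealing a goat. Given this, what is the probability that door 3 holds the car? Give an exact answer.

1/4

Consider each possible location of the car in turn.
If it is behind any of doors 1, 2, 3, and 4 (prior 1/5 each): door 5 is the highest-numbered option available, probability 1; weight (1/5)·1 = 1/5 each.
If it is behind door 5 (prior 1/5): the host opened door 5, so this case is ruled out; weight (1/5)·0 = 0.
The weights sum to 4/5.
So P(the car behind door 3 | the host opened door 5) = (1/5) / (4/5) = 1/4.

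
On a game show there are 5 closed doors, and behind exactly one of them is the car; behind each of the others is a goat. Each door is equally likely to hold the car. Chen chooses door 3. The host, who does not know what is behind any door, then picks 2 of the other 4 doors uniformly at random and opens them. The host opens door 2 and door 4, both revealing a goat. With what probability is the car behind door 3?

Apply Bayes' rule, conditioning on where the car actually is.
If it is behind any of doors 1, 3, and 5 (prior 1/5 each): the host picks exactly this set with probability 1/6 regardless, and none is the prize; weight (1/5)·(1/6) = 1/30 each.
If it is behind either of doors 2 and 4 (prior 1/5 each): that door was opened and seen not to hold the prize — ruled out; weight (1/5)·0 = 0 each.
The weights sum to 1/10.
So P(the car behind door 3 | the host opened door 2 and door 4) = (1/30) / (1/10) = 1/3.

1/3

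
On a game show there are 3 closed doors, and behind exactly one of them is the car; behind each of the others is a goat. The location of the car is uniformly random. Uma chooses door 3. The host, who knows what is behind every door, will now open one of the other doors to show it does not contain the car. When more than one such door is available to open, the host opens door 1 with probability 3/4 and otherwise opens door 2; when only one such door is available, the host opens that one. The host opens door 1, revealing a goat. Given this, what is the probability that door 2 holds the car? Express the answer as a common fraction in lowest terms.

Consider each possible location of the car in turn.
If it is behind door 1 (prior 1/3): the host opened door 1, so this case is ruled out; weight (1/3)·0 = 0.
If it is behind door 2 (prior 1/3): only door 1 is available, probability 1; weight (1/3)·1 = 1/3.
If it is behind door 3 (prior 1/3): door 1 is available, opened with probability 3/4; weight (1/3)·(3/4) = 1/4.
The weights sum to 7/12.
So P(the car behind door 2 | the host opened door 1) = (1/3) / (7/12) = 4/7.

4/7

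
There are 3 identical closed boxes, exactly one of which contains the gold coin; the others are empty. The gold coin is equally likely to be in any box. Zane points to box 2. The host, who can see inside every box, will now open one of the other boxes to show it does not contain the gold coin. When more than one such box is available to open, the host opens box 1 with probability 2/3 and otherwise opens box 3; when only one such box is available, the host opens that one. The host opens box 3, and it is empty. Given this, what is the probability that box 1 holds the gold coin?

3/4

Condition on the true location of the gold coin.
If it is in box 1 (prior 1/3): only box 3 is available, probability 1; weight (1/3)·1 = 1/3.
If it is in box 2 (prior 1/3): box 1 is available but not opened, probability 1/3; weight (1/3)·(1/3) = 1/9.
If it is in box 3 (prior 1/3): the host opened box 3, so this case is ruled out; weight (1/3)·0 = 0.
The weights sum to 4/9.
So P(the gold coin in box 1 | the host opened box 3) = (1/3) / (4/9) = 3/4.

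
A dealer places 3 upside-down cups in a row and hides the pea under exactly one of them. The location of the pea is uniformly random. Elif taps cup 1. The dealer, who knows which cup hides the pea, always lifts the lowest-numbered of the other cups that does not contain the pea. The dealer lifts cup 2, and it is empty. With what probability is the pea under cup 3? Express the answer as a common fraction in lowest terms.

Apply Bayes' rule, conditioning on where the pea actually is.
If it is under either of cups 1 and 3 (prior 1/3 each): cup 2 is the lowest-numbered option available, probability 1; weight (1/3)·1 = 1/3 each.
If it is under cup 2 (prior 1/3): the dealer opened cup 2, so this case is ruled out; weight (1/3)·0 = 0.
The weights sum to 2/3.
So P(the pea under cup 3 | the dealer opened cup 2) = (1/3) / (2/3) = 1/2.

1/2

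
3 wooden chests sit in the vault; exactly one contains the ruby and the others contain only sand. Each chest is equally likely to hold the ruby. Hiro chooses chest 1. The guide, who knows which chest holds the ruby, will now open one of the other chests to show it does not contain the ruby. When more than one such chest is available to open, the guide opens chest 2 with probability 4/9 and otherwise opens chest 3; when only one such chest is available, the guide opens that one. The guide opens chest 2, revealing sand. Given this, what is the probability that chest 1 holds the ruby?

4/13

Apply Bayes' rule, conditioning on where the ruby actually is.
If it is in chest 1 (prior 1/3): chest 2 is available, opened with probability 4/9; weight (1/3)·(4/9) = 4/27.
If it is in chest 2 (prior 1/3): the guide opened chest 2, so this case is ruled out; weight (1/3)·0 = 0.
If it is in chest 3 (prior 1/3): only chest 2 is available, probability 1; weight (1/3)·1 = 1/3.
The weights sum to 13/27.
So P(the ruby in chest 1 | the guide opened chest 2) = (4/27) / (13/27) = 4/13.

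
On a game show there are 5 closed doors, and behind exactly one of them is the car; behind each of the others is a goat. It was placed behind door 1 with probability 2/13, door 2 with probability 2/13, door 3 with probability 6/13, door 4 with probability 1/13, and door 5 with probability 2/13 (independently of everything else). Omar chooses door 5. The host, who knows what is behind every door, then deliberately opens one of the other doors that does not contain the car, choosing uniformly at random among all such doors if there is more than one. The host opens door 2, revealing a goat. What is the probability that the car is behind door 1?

Consider each possible location of the car in turn.
If it is behind door 1 (prior 2/13): the host has 3 equally likely choices, so probability 1/3; weight (2/13)·(1/3) = 2/39.
If it is behind door 2 (prior 2/13): the host opened door 2, so this case is ruled out; weight (2/13)·0 = 0.
If it is behind door 3 (prior 6/13): the host has 3 equally likely choices, so probability 1/3; weight (6/13)·(1/3) = 2/13.
If it is behind door 4 (prior 1/13): the host has 3 equally likely choices, so probability 1/3; weight (1/13)·(1/3) = 1/39.
If it is behind door 5 (prior 2/13): the host has 4 equally likely choices, so probability 1/4; weight (2/13)·(1/4) = 1/26.
The weights sum to 7/26.
So P(the car behind door 1 | the host opened door 2) = (2/39) / (7/26) = 4/21.

4/21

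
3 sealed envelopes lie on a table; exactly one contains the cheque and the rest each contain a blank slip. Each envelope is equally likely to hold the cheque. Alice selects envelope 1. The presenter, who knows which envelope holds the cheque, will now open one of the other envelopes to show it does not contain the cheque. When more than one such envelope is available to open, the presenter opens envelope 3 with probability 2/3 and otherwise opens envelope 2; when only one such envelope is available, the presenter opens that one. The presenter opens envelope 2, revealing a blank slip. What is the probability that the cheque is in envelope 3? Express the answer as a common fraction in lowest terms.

3/4

Consider each possible location of the cheque in turn.
If it is in envelope 1 (prior 1/3): envelope 3 is available but not opened, probability 1/3; weight (1/3)·(1/3) = 1/9.
If it is in envelope 2 (prior 1/3): the presenter opened envelope 2, so this case is ruled out; weight (1/3)·0 = 0.
If it is in envelope 3 (prior 1/3): only envelope 2 is available, probability 1; weight (1/3)·1 = 1/3.
The weights sum to 4/9.
So P(the cheque in envelope 3 | the presenter opened envelope 2) = (1/3) / (4/9) = 3/4.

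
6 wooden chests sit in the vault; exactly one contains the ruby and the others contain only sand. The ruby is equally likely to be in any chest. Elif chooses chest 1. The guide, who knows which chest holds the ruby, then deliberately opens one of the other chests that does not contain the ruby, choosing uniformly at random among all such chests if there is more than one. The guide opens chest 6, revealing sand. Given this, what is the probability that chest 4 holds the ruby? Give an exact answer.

Apply Bayes' rule, conditioning on where the ruby actually is.
If it is in chest 1 (prior 1/6): the guide has 5 equally likely choices, so probability 1/5; weight (1/6)·(1/5) = 1/30.
If it is in any of chests 2, 3, 4, and 5 (prior 1/6 each): the guide has 4 equally likely choices, so probability 1/4; weight (1/6)·(1/4) = 1/24 each.
If it is in chest 6 (prior 1/6): the guide opened chest 6, so this case is ruled out; weight (1/6)·0 = 0.
The weights sum to 1/5.
So P(the ruby in chest 4 | the guide opened chest 6) = (1/24) / (1/5) = 5/24.

5/24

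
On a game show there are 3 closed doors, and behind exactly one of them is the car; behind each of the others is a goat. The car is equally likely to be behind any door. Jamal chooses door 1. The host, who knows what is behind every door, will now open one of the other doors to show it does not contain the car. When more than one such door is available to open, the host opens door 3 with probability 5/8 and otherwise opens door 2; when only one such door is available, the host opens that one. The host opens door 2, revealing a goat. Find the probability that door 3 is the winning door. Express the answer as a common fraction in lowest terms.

Consider each possible location of the car in turn.
If it is behind door 1 (prior 1/3): door 3 is available but not opened, probability 3/8; weight (1/3)·(3/8) = 1/8.
If it is behind door 2 (prior 1/3): the host opened door 2, so this case is ruled out; weight (1/3)·0 = 0.
If it is behind door 3 (prior 1/3): only door 2 is available, probability 1; weight (1/3)·1 = 1/3.
The weights sum to 11/24.
So P(the car behind door 3 | the host opened door 2) = (1/3) / (11/24) = 8/11.

8/11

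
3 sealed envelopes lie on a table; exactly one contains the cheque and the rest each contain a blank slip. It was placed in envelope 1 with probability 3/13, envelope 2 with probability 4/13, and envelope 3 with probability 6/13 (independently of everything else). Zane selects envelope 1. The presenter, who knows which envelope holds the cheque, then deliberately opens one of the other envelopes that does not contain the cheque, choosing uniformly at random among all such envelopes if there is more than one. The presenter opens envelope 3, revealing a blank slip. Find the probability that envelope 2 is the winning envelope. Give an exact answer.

Apply Bayes' rule, conditioning on where the cheque actually is.
If it is in envelope 1 (prior 3/13): the presenter has 2 equally likely choices, so probability 1/2; weight (3/13)·(1/2) = 3/26.
If it is in envelope 2 (prior 4/13): the presenter has no choice, probability 1; weight (4/13)·1 = 4/13.
If it is in envelope 3 (prior 6/13): the presenter opened envelope 3, so this case is ruled out; weight (6/13)·0 = 0.
The weights sum to 11/26.
So P(the cheque in envelope 2 | the presenter opened envelope 3) = (4/13) / (11/26) = 8/11.

8/11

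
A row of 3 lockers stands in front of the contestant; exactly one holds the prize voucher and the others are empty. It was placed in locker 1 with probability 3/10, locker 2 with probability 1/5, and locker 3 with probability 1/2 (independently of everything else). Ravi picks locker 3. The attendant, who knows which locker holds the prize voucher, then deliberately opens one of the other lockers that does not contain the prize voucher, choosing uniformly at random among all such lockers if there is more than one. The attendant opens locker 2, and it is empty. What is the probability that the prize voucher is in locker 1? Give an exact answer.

Apply Bayes' rule, conditioning on where the prize voucher actually is.
If it is in locker 1 (prior 3/10): the attendant has no choice, probability 1; weight (3/10)·1 = 3/10.
If it is in locker 2 (prior 1/5): the attendant opened locker 2, so this case is ruled out; weight (1/5)·0 = 0.
If it is in locker 3 (prior 1/2): the attendant has 2 equally likely choices, so probability 1/2; weight (1/2)·(1/2) = 1/4.
The weights sum to 11/20.
So P(the prize voucher in locker 1 | the attendant opened locker 2) = (3/10) / (11/20) = 6/11.

6/11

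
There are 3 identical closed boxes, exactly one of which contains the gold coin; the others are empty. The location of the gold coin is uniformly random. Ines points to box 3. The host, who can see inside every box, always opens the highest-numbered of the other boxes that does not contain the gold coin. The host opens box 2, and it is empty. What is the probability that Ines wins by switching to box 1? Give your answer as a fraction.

1/2

Apply Bayes' rule, conditioning on where the gold coin actually is.
If it is in either of boxes 1 and 3 (prior 1/3 each): box 2 is the highest-numbered option available, probability 1; weight (1/3)·1 = 1/3 each.
If it is in box 2 (prior 1/3): the host opened box 2, so this case is ruled out; weight (1/3)·0 = 0.
The weights sum to 2/3.
So P(the gold coin in box 1 | the host opened box 2) = (1/3) / (2/3) = 1/2.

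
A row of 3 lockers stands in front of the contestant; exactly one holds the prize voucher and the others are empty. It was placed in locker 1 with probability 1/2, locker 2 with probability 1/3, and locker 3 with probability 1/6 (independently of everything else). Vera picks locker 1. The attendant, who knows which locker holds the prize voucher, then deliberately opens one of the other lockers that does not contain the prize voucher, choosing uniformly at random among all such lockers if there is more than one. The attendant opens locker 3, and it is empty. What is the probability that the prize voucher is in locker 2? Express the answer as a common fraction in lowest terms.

Condition on the true location of the prize voucher.
If it is in locker 1 (prior 1/2): the attendant has 2 equally likely choices, so probability 1/2; weight (1/2)·(1/2) = 1/4.
If it is in locker 2 (prior 1/3): the attendant has no choice, probability 1; weight (1/3)·1 = 1/3.
If it is in locker 3 (prior 1/6): the attendant opened locker 3, so this case is ruled out; weight (1/6)·0 = 0.
The weights sum to 7/12.
So P(the prize voucher in locker 2 | the attendant opened locker 3) = (1/3) / (7/12) = 4/7.

4/7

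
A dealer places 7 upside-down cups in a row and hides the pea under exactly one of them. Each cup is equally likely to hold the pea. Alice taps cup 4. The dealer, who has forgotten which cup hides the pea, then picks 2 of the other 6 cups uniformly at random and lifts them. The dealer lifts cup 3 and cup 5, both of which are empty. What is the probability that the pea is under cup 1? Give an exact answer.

1/5

Because the dealer chose which cups to lift without knowing where the pea is, the choice is independent of the prize location. Learning that none of the 2 opened cups holds the pea simply rules out those 2 locations and leaves the remaining 5 cups still equally likely by symmetry.
So P(the pea under cup 1) = 1/5.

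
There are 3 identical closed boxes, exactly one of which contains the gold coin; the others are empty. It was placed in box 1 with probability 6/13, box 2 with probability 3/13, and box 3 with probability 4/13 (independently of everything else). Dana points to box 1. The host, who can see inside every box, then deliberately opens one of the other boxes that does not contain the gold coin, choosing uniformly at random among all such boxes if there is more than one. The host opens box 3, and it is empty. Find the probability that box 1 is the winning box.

1/2

Consider each possible location of the gold coin in turn.
If it is in box 1 (prior 6/13): the host has 2 equally likely choices, so probability 1/2; weight (6/13)·(1/2) = 3/13.
If it is in box 2 (prior 3/13): the host has no choice, probability 1; weight (3/13)·1 = 3/13.
If it is in box 3 (prior 4/13): the host opened box 3, so this case is ruled out; weight (4/13)·0 = 0.
The weights sum to 6/13.
So P(the gold coin in box 1 | the host opened box 3) = (3/13) / (6/13) = 1/2.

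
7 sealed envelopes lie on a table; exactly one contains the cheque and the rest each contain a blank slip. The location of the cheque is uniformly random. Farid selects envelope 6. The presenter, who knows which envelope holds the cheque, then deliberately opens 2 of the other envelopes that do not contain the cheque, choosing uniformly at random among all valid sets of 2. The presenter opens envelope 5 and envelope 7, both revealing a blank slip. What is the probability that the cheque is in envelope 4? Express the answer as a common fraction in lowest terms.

3/14

Condition on the true location of the cheque.
If it is in any of envelopes 1, 2, 3, and 4 (prior 1/7 each): the presenter has 10 equally likely choices, so probability 1/10; weight (1/7)·(1/10) = 1/70 each.
If it is in either of envelopes 5 and 7 (prior 1/7 each): that envelope was opened and seen not to hold the prize — ruled out; weight (1/7)·0 = 0 each.
If it is in envelope 6 (prior 1/7): the presenter has 15 equally likely choices, so probability 1/15; weight (1/7)·(1/15) = 1/105.
The weights sum to 1/15.
So P(the cheque in envelope 4 | the presenter opened envelope 5 and envelope 7) = (1/70) / (1/15) = 3/14.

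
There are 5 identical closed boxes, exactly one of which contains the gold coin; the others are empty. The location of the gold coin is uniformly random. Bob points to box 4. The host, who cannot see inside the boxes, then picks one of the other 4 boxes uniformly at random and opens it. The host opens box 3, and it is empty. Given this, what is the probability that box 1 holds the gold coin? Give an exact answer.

Consider each possible location of the gold coin in turn.
If it is in any of boxes 1, 2, 4, and 5 (prior 1/5 each): the host picks box 3 with probability 1/4 regardless, and it is not the prize; weight (1/5)·(1/4) = 1/20 each.
If it is in box 3 (prior 1/5): the host opened box 3, so this case is ruled out; weight (1/5)·0 = 0.
The weights sum to 1/5.
So P(the gold coin in box 1 | the host opened box 3) = (1/20) / (1/5) = 1/4.

1/4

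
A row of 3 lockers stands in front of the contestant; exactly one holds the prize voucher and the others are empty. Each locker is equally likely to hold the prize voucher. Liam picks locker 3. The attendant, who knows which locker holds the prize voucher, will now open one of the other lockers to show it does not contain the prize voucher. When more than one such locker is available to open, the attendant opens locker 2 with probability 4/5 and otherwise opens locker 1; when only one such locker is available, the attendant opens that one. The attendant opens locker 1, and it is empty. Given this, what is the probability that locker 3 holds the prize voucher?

Consider each possible location of the prize voucher in turn.
If it is in locker 1 (prior 1/3): the attendant opened locker 1, so this case is ruled out; weight (1/3)·0 = 0.
If it is in locker 2 (prior 1/3): only locker 1 is available, probability 1; weight (1/3)·1 = 1/3.
If it is in locker 3 (prior 1/3): locker 2 is available but not opened, probability 1/5; weight (1/3)·(1/5) = 1/15.
The weights sum to 2/5.
So P(the prize voucher in locker 3 | the attendant opened locker 1) = (1/15) / (2/5) = 1/6.

1/6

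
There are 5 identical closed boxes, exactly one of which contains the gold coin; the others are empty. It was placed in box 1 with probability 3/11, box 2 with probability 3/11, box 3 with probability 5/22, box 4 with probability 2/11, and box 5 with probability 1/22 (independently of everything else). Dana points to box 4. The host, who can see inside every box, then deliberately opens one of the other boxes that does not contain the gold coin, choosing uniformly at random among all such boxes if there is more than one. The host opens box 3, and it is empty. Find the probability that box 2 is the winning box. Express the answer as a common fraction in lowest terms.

3/8

Condition on the true location of the gold coin.
If it is in either of boxes 1 and 2 (prior 3/11 each): the host has 3 equally likely choices, so probability 1/3; weight (3/11)·(1/3) = 1/11 each.
If it is in box 3 (prior 5/22): the host opened box 3, so this case is ruled out; weight (5/22)·0 = 0.
If it is in box 4 (prior 2/11): the host has 4 equally likely choices, so probability 1/4; weight (2/11)·(1/4) = 1/22.
If it is in box 5 (prior 1/22): the host has 3 equally likely choices, so probability 1/3; weight (1/22)·(1/3) = 1/66.
The weights sum to 8/33.
So P(the gold coin in box 2 | the host opened box 3) = (1/11) / (8/33) = 3/8.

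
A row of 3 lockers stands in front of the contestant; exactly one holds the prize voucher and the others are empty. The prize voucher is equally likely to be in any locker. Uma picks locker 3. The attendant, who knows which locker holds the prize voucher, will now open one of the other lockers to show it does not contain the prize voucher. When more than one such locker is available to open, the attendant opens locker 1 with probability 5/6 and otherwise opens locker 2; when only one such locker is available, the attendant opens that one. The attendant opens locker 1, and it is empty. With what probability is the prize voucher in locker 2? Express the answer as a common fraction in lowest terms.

6/11

Apply Bayes' rule, conditioning on where the prize voucher actually is.
If it is in locker 1 (prior 1/3): the attendant opened locker 1, so this case is ruled out; weight (1/3)·0 = 0.
If it is in locker 2 (prior 1/3): only locker 1 is available, probability 1; weight (1/3)·1 = 1/3.
If it is in locker 3 (prior 1/3): locker 1 is available, opened with probability 5/6; weight (1/3)·(5/6) = 5/18.
The weights sum to 11/18.
So P(the prize voucher in locker 2 | the attendant opened locker 1) = (1/3) / (11/18) = 6/11.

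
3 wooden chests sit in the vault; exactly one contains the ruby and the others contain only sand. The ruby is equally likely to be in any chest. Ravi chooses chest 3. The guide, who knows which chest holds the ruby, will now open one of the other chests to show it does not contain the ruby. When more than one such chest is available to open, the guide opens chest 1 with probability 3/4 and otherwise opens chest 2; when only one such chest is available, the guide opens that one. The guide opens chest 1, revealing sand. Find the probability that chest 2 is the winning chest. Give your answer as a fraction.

Consider each possible location of the ruby in turn.
If it is in chest 1 (prior 1/3): the guide opened chest 1, so this case is ruled out; weight (1/3)·0 = 0.
If it is in chest 2 (prior 1/3): only chest 1 is available, probability 1; weight (1/3)·1 = 1/3.
If it is in chest 3 (prior 1/3): chest 1 is available, opened with probability 3/4; weight (1/3)·(3/4) = 1/4.
The weights sum to 7/12.
So P(the ruby in chest 2 | the guide opened chest 1) = (1/3) / (7/12) = 4/7.

4/7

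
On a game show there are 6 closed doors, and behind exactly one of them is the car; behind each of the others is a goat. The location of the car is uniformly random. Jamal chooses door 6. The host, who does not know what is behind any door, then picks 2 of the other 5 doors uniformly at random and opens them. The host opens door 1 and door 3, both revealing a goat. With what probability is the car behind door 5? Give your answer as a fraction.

Consider each possible location of the car in turn.
If it is behind either of doors 1 and 3 (prior 1/6 each): that door was opened and seen not to hold the prize — ruled out; weight (1/6)·0 = 0 each.
If it is behind any of doors 2, 4, 5, and 6 (prior 1/6 each): the host picks exactly this set with probability 1/10 regardless, and none is the prize; weight (1/6)·(1/10) = 1/60 each.
The weights sum to 1/15.
So P(the car behind door 5 | the host opened door 1 and door 3) = (1/60) / (1/15) = 1/4.

1/4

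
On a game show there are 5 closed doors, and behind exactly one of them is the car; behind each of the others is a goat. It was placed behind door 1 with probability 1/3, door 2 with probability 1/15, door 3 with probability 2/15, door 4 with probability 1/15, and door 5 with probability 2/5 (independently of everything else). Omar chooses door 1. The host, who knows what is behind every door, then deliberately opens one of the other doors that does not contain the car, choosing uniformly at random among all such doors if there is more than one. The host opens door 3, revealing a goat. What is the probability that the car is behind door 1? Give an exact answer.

Apply Bayes' rule, conditioning on where the car actually is.
If it is behind door 1 (prior 1/3): the host has 4 equally likely choices, so probability 1/4; weight (1/3)·(1/4) = 1/12.
If it is behind either of doors 2 and 4 (prior 1/15 each): the host has 3 equally likely choices, so probability 1/3; weight (1/15)·(1/3) = 1/45 each.
If it is behind door 3 (prior 2/15): the host opened door 3, so this case is ruled out; weight (2/15)·0 = 0.
If it is behind door 5 (prior 2/5): the host has 3 equally likely choices, so probability 1/3; weight (2/5)·(1/3) = 2/15.
The weights sum to 47/180.
So P(the car behind door 1 | the host opened door 3) = (1/12) / (47/180) = 15/47.

15/47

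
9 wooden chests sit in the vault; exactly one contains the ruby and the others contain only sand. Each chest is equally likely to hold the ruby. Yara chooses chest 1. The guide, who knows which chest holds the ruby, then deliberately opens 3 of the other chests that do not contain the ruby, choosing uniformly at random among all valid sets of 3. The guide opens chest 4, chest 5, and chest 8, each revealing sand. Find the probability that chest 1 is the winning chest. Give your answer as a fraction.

1/9

Condition on the true location of the ruby.
If it is in chest 1 (prior 1/9): the guide has 56 equally likely choices, so probability 1/56; weight (1/9)·(1/56) = 1/504.
If it is in any of chests 2, 3, 6, 7, and 9 (prior 1/9 each): the guide has 35 equally likely choices, so probability 1/35; weight (1/9)·(1/35) = 1/315 each.
If it is in any of chests 4, 5, and 8 (prior 1/9 each): that chest was opened and seen not to hold the prize — ruled out; weight (1/9)·0 = 0 each.
The weights sum to 1/56.
So P(the ruby in chest 1 | the guide opened chest 4, chest 5, and chest 8) = (1/504) / (1/56) = 1/9.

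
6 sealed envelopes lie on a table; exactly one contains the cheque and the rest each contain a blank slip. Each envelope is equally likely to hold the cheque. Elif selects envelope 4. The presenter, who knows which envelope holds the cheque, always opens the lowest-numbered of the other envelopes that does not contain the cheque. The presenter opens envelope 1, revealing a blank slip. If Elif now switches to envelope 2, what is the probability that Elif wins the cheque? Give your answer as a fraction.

1/5

Apply Bayes' rule, conditioning on where the cheque actually is.
If it is in envelope 1 (prior 1/6): the presenter opened envelope 1, so this case is ruled out; weight (1/6)·0 = 0.
If it is in any of envelopes 2, 3, 4, 5, and 6 (prior 1/6 each): envelope 1 is the lowest-numbered option available, probability 1; weight (1/6)·1 = 1/6 each.
The weights sum to 5/6.
So P(the cheque in envelope 2 | the presenter opened envelope 1) = (1/6) / (5/6) = 1/5.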